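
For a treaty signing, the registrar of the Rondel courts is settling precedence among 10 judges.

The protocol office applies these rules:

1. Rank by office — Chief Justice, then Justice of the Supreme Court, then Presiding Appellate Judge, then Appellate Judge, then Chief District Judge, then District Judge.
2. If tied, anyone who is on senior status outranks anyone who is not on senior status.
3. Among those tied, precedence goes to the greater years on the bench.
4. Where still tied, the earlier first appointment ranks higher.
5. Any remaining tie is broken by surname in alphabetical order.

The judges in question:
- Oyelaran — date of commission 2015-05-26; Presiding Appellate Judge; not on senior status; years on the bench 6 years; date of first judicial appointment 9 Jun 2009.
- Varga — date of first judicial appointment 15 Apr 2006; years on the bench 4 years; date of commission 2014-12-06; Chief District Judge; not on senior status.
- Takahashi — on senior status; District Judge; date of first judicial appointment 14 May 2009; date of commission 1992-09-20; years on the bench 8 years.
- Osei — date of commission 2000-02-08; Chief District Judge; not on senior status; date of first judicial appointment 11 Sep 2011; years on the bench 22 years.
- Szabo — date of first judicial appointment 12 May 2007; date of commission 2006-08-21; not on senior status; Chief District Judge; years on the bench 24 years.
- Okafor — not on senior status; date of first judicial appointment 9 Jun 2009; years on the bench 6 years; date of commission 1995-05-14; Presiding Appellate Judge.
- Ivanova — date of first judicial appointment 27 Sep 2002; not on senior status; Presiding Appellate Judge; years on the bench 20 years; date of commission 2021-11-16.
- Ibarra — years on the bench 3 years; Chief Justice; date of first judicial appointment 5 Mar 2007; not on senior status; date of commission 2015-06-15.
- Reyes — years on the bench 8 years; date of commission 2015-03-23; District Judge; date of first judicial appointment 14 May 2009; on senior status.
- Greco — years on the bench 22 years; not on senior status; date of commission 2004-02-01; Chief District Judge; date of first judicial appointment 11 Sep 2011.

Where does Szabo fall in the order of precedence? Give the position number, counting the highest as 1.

5

By office: Ibarra (Chief Justice); then Ivanova, Okafor and Oyelaran (Presiding Appellate Judge); then Szabo, Greco, Osei and Varga (Chief District Judge); then Reyes and Takahashi (District Judge).
Ivanova, Okafor and Oyelaran are each not on senior status, so the next rule applies.
Among Ivanova, Okafor and Oyelaran, by years on the bench (higher first): Ivanova (20 years) before Okafor and Oyelaran (6 years).
Okafor and Oyelaran both have date of first judicial appointment 9 Jun 2009, so the next rule applies.
Among Okafor and Oyelaran, alphabetically by surname: Okafor before Oyelaran.
Szabo, Greco, Osei and Varga are each not on senior status, so the next rule applies.
Among Szabo, Greco, Osei and Varga, by years on the bench (higher first): Szabo (24 years) before Greco and Osei (22 years) before Varga (4 years).
Greco and Osei both have date of first judicial appointment 11 Sep 2011, so the next rule applies.
Among Greco and Osei, alphabetically by surname: Greco before Osei.
Reyes and Takahashi are each on senior status, so the next rule applies.
Reyes and Takahashi both have years on the bench 8 years, so the next rule applies.
Reyes and Takahashi both have date of first judicial appointment 14 May 2009, so the next rule applies.
Among Reyes and Takahashi, alphabetically by surname: Reyes before Takahashi.
Order: Ibarra, Ivanova, Okafor, Oyelaran, Szabo, Greco, Osei, Varga, Reyes, Takahashi. So position 5.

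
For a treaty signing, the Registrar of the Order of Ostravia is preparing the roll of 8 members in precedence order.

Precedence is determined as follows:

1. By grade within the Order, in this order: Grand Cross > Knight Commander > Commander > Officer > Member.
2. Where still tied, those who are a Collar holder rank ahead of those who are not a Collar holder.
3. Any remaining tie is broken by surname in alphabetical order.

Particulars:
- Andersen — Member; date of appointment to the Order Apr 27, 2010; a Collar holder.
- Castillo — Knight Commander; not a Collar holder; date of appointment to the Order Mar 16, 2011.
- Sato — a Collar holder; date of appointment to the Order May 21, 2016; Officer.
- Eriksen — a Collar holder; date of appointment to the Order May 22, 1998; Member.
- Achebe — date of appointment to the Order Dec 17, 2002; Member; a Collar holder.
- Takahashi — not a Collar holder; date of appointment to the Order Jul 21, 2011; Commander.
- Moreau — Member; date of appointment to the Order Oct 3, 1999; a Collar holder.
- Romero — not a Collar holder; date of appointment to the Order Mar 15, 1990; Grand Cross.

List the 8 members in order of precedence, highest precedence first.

By grade within the Order: Romero (Grand Cross); then Castillo (Knight Commander); then Takahashi (Commander); then Sato (Officer); then Achebe, Andersen, Eriksen and Moreau (Member).
Achebe, Andersen, Eriksen and Moreau are each a Collar holder, so the next rule applies.
Among Achebe, Andersen, Eriksen and Moreau, alphabetically by surname: Achebe before Andersen before Eriksen before Moreau.
Full order: Romero, Castillo, Takahashi, Sato, Achebe, Andersen, Eriksen, Moreau.

Romero, Castillo, Takahashi, Sato, Achebe, Andersen, Eriksen, Moreau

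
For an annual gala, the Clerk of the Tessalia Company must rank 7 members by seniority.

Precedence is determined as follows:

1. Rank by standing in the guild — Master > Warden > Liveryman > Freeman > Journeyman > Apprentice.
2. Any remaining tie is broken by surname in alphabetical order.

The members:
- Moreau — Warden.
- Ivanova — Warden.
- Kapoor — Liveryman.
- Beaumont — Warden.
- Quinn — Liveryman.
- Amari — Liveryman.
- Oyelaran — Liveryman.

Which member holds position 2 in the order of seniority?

Ivanova

By standing in the guild: Beaumont, Ivanova and Moreau (Warden); then Amari, Kapoor, Oyelaran and Quinn (Liveryman).
Among Beaumont, Ivanova and Moreau, alphabetically by surname: Beaumont before Ivanova before Moreau.
Among Amari, Kapoor, Oyelaran and Quinn, alphabetically by surname: Amari before Kapoor before Oyelaran before Quinn.
Order: Beaumont, Ivanova, Moreau, Amari, Kapoor, Oyelaran, Quinn.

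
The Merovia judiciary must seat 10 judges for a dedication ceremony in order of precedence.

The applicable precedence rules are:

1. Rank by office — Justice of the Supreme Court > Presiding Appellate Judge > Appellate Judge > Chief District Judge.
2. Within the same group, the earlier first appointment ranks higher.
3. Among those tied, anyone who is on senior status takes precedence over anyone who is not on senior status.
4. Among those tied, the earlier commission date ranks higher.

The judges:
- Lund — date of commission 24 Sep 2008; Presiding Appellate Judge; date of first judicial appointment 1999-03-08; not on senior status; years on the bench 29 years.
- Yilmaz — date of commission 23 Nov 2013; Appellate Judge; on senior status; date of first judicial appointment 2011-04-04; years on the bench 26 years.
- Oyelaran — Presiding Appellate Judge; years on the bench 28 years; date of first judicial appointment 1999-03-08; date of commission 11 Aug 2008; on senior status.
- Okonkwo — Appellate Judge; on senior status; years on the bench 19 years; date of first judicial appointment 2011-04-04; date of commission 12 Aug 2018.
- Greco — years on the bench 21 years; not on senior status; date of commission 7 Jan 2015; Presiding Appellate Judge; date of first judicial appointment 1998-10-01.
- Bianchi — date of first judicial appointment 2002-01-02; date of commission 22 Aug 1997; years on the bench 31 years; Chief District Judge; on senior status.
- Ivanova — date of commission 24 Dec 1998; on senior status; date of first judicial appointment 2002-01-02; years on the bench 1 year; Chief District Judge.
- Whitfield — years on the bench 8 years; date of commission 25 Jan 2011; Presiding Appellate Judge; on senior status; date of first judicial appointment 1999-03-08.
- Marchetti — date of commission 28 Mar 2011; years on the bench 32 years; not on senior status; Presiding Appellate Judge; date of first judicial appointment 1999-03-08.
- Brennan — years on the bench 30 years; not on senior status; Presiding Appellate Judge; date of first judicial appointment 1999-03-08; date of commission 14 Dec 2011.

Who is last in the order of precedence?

By office: Greco, Oyelaran, Whitfield, Lund, Marchetti and Brennan (Presiding Appellate Judge); then Yilmaz and Okonkwo (Appellate Judge); then Bianchi and Ivanova (Chief District Judge).
Among Greco, Oyelaran, Whitfield, Lund, Marchetti and Brennan, by date of first judicial appointment (earlier first): Greco (1998-10-01) before Oyelaran, Whitfield, Lund, Marchetti and Brennan (1999-03-08).
Among Oyelaran, Whitfield, Lund, Marchetti and Brennan, on senior status before not on senior status: Oyelaran and Whitfield (on senior status) before Lund, Marchetti and Brennan (not on senior status).
Among Oyelaran and Whitfield, by date of commission (earlier first): Oyelaran (11 Aug 2008) before Whitfield (25 Jan 2011).
Among Lund, Marchetti and Brennan, by date of commission (earlier first): Lund (24 Sep 2008) before Marchetti (28 Mar 2011) before Brennan (14 Dec 2011).
Yilmaz and Okonkwo both have date of first judicial appointment 2011-04-04, so the next rule applies.
Yilmaz and Okonkwo are each on senior status, so the next rule applies.
Among Yilmaz and Okonkwo, by date of commission (earlier first): Yilmaz (23 Nov 2013) before Okonkwo (12 Aug 2018).
Bianchi and Ivanova both have date of first judicial appointment 2002-01-02, so the next rule applies.
Bianchi and Ivanova are each on senior status, so the next rule applies.
Among Bianchi and Ivanova, by date of commission (earlier first): Bianchi (22 Aug 1997) before Ivanova (24 Dec 1998).
Order: Greco, Oyelaran, Whitfield, Lund, Marchetti, Brennan, Yilmaz, Okonkwo, Bianchi, Ivanova.

Ivanova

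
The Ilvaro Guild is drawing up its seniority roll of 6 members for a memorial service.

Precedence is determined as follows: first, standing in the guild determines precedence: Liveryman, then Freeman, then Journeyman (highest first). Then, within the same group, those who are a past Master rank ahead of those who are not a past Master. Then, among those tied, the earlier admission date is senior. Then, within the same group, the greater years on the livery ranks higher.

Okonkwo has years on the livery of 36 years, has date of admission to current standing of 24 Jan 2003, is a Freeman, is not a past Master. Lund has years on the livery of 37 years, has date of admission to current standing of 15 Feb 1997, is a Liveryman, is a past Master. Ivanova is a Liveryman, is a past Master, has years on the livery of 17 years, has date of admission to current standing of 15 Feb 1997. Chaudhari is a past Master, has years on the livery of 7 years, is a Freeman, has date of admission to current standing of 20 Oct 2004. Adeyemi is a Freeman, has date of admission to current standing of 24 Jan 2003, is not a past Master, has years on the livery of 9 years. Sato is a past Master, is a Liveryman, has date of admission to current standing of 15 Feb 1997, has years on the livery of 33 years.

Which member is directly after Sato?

By standing in the guild: Lund, Sato and Ivanova (Liveryman); then Chaudhari, Okonkwo and Adeyemi (Freeman).
Lund, Sato and Ivanova are each a past Master, so the next rule applies.
Lund, Sato and Ivanova all have date of admission to current standing 15 Feb 1997, so the next rule applies.
Among Lund, Sato and Ivanova, by years on the livery (higher first): Lund (37 years) before Sato (33 years) before Ivanova (17 years).
Among Chaudhari, Okonkwo and Adeyemi, a past Master before not a past Master: Chaudhari (a past Master) before Okonkwo and Adeyemi (not a past Master).
Okonkwo and Adeyemi both have date of admission to current standing 24 Jan 2003, so the next rule applies.
Among Okonkwo and Adeyemi, by years on the livery (higher first): Okonkwo (36 years) before Adeyemi (9 years).
Order: Lund, Sato, Ivanova, Chaudhari, Okonkwo, Adeyemi.

Ivanova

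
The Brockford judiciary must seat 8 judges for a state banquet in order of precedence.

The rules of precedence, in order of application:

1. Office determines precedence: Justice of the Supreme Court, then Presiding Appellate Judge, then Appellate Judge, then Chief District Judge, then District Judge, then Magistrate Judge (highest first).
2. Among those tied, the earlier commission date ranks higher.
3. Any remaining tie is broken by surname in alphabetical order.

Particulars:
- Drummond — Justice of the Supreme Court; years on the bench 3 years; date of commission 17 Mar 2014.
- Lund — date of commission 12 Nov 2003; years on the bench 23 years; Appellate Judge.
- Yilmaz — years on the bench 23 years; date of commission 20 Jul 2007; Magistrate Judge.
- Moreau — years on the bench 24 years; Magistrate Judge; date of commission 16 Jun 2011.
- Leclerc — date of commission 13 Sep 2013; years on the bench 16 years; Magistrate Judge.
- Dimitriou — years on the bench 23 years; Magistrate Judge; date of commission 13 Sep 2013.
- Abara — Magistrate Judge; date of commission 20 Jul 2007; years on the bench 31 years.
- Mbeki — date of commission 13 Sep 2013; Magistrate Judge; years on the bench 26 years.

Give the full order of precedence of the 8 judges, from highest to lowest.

Drummond, Lund, Abara, Yilmaz, Moreau, Dimitriou, Leclerc, Mbeki

By office: Drummond (Justice of the Supreme Court); then Lund (Appellate Judge); then Abara, Yilmaz, Moreau, Dimitriou, Leclerc and Mbeki (Magistrate Judge).
Among Abara, Yilmaz, Moreau, Dimitriou, Leclerc and Mbeki, by date of commission (earlier first): Abara and Yilmaz (20 Jul 2007) before Moreau (16 Jun 2011) before Dimitriou, Leclerc and Mbeki (13 Sep 2013).
Among Abara and Yilmaz, alphabetically by surname: Abara before Yilmaz.
Among Dimitriou, Leclerc and Mbeki, alphabetically by surname: Dimitriou before Leclerc before Mbeki.
Full order: Drummond, Lund, Abara, Yilmaz, Moreau, Dimitriou, Leclerc, Mbeki.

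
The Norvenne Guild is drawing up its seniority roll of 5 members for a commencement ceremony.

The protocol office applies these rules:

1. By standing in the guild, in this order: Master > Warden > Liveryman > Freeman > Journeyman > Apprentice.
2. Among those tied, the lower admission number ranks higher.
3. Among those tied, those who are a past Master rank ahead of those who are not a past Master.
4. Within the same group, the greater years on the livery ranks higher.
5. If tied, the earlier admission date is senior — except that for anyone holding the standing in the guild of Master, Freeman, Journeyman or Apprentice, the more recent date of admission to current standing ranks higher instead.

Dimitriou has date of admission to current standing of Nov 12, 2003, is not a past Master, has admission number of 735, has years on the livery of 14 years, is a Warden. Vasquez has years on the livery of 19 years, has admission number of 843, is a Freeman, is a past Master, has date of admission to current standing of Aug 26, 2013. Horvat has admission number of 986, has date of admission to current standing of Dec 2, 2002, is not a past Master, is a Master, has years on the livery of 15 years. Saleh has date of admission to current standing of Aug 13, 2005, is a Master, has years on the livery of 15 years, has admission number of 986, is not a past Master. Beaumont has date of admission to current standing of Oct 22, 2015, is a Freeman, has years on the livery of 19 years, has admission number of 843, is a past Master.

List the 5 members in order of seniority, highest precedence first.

By standing in the guild: Saleh and Horvat (Master); then Dimitriou (Warden); then Beaumont and Vasquez (Freeman).
Saleh and Horvat both have admission number 986, so the next rule applies.
Saleh and Horvat are each not a past Master, so the next rule applies.
Saleh and Horvat both have years on the livery 15 years, so the next rule applies.
Among Saleh and Horvat, by date of admission to current standing (later first) (reversed rule for this group): Saleh (Aug 13, 2005) before Horvat (Dec 2, 2002).
Beaumont and Vasquez both have admission number 843, so the next rule applies.
Beaumont and Vasquez are each a past Master, so the next rule applies.
Beaumont and Vasquez both have years on the livery 19 years, so the next rule applies.
Among Beaumont and Vasquez, by date of admission to current standing (later first) (reversed rule for this group): Beaumont (Oct 22, 2015) before Vasquez (Aug 26, 2013).
Full order: Saleh, Horvat, Dimitriou, Beaumont, Vasquez.

Saleh, Horvat, Dimitriou, Beaumont, Vasquez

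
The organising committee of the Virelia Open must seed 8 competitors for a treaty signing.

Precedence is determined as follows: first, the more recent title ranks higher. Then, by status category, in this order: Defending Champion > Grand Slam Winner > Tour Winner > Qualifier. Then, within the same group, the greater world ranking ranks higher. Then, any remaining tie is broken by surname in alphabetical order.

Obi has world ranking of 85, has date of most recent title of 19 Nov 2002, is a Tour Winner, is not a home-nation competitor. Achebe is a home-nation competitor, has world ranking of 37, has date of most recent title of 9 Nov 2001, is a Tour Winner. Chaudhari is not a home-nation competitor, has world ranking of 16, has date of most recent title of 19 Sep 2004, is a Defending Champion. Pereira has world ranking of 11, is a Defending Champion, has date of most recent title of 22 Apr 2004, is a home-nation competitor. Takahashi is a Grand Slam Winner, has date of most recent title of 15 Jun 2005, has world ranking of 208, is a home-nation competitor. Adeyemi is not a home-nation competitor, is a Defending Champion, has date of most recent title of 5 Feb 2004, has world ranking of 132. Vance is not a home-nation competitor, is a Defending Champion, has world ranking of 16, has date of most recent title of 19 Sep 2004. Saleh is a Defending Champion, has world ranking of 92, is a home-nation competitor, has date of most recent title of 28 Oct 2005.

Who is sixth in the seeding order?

Adeyemi

By date of most recent title (later first): Saleh (28 Oct 2005); then Takahashi (15 Jun 2005); then Chaudhari and Vance (both 19 Sep 2004); then Pereira (22 Apr 2004); then Adeyemi (5 Feb 2004); then Obi (19 Nov 2002); then Achebe (9 Nov 2001).
Chaudhari and Vance are each Defending Champion, so the next rule applies.
Chaudhari and Vance both have world ranking 16, so the next rule applies.
Among Chaudhari and Vance, alphabetically by surname: Chaudhari before Vance.
Order: Saleh, Takahashi, Chaudhari, Vance, Pereira, Adeyemi, Obi, Achebe.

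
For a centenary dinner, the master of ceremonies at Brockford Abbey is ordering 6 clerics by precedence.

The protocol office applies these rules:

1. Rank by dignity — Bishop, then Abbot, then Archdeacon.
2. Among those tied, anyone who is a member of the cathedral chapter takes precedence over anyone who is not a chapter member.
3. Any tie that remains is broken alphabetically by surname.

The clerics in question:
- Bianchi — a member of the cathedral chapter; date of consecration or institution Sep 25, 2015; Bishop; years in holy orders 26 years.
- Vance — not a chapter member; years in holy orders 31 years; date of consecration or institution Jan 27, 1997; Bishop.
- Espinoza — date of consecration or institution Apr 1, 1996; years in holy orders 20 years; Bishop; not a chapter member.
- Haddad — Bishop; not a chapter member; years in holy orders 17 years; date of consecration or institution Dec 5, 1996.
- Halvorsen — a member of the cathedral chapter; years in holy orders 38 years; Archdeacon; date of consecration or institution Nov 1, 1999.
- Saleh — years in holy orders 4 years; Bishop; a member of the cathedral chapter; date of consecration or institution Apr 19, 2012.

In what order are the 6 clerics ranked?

By dignity: Bianchi, Saleh, Espinoza, Haddad and Vance (Bishop); then Halvorsen (Archdeacon).
Among Bianchi, Saleh, Espinoza, Haddad and Vance, a member of the cathedral chapter before not a chapter member: Bianchi and Saleh (a member of the cathedral chapter) before Espinoza, Haddad and Vance (not a chapter member).
Among Bianchi and Saleh, alphabetically by surname: Bianchi before Saleh.
Among Espinoza, Haddad and Vance, alphabetically by surname: Espinoza before Haddad before Vance.
Full order: Bianchi, Saleh, Espinoza, Haddad, Vance, Halvorsen.

Bianchi, Saleh, Espinoza, Haddad, Vance, Halvorsen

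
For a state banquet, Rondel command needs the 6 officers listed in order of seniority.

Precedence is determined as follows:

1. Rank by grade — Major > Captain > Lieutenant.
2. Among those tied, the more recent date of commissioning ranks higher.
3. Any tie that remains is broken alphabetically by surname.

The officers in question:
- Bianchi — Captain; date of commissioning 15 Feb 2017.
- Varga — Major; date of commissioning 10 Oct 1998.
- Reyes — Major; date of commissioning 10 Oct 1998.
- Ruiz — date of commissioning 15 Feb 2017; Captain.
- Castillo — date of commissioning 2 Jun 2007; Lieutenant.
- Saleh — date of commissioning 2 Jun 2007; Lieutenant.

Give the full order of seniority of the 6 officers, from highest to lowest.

Reyes, Varga, Bianchi, Ruiz, Castillo, Saleh

By grade: Reyes and Varga (Major); then Bianchi and Ruiz (Captain); then Castillo and Saleh (Lieutenant).
Reyes and Varga both have date of commissioning 10 Oct 1998, so the next rule applies.
Among Reyes and Varga, alphabetically by surname: Reyes before Varga.
Bianchi and Ruiz both have date of commissioning 15 Feb 2017, so the next rule applies.
Among Bianchi and Ruiz, alphabetically by surname: Bianchi before Ruiz.
Castillo and Saleh both have date of commissioning 2 Jun 2007, so the next rule applies.
Among Castillo and Saleh, alphabetically by surname: Castillo before Saleh.
Full order: Reyes, Varga, Bianchi, Ruiz, Castillo, Saleh.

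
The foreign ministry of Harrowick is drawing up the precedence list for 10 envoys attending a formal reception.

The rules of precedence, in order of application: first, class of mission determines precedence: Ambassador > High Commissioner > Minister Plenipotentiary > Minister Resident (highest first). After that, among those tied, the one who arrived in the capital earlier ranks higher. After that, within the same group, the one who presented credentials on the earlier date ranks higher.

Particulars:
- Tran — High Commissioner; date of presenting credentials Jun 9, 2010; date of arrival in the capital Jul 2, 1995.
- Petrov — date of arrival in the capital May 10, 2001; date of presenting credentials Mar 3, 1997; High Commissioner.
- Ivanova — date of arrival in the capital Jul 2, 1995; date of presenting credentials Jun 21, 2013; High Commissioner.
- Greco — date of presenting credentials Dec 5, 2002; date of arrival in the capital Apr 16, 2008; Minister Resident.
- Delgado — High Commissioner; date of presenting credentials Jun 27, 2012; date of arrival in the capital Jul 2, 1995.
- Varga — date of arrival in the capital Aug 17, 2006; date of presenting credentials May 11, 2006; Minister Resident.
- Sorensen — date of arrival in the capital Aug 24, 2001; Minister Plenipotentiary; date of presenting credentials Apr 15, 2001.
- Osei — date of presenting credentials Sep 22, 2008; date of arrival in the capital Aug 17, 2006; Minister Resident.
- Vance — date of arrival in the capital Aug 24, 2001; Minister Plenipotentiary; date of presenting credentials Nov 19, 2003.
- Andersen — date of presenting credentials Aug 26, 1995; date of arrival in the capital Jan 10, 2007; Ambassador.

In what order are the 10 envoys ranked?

Andersen, Tran, Delgado, Ivanova, Petrov, Sorensen, Vance, Varga, Osei, Greco

By class of mission: Andersen (Ambassador); then Tran, Delgado, Ivanova and Petrov (High Commissioner); then Sorensen and Vance (Minister Plenipotentiary); then Varga, Osei and Greco (Minister Resident).
Among Tran, Delgado, Ivanova and Petrov, by date of arrival in the capital (earlier first): Tran, Delgado and Ivanova (Jul 2, 1995) before Petrov (May 10, 2001).
Among Tran, Delgado and Ivanova, by date of presenting credentials (earlier first): Tran (Jun 9, 2010) before Delgado (Jun 27, 2012) before Ivanova (Jun 21, 2013).
Sorensen and Vance both have date of arrival in the capital Aug 24, 2001, so the next rule applies.
Among Sorensen and Vance, by date of presenting credentials (earlier first): Sorensen (Apr 15, 2001) before Vance (Nov 19, 2003).
Among Varga, Osei and Greco, by date of arrival in the capital (earlier first): Varga and Osei (Aug 17, 2006) before Greco (Apr 16, 2008).
Among Varga and Osei, by date of presenting credentials (earlier first): Varga (May 11, 2006) before Osei (Sep 22, 2008).
Full order: Andersen, Tran, Delgado, Ivanova, Petrov, Sorensen, Vance, Varga, Osei, Greco.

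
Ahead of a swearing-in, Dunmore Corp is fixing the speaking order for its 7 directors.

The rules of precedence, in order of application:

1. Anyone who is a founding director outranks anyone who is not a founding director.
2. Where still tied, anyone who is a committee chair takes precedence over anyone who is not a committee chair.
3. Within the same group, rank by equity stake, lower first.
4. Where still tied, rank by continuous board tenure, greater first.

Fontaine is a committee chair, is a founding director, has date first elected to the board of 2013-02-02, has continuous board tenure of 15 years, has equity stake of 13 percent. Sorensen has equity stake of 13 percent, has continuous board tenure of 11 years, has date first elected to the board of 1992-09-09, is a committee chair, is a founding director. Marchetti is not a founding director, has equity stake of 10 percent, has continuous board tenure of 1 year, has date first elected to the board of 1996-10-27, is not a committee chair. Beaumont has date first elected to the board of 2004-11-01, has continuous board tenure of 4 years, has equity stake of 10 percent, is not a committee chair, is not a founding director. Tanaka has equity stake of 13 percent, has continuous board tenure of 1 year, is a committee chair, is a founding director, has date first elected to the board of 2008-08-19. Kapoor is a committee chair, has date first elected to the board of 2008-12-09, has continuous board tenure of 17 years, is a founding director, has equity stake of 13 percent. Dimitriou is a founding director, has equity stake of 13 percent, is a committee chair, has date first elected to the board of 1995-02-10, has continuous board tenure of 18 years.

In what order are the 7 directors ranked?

By the first rule: Dimitriou, Kapoor, Fontaine, Sorensen and Tanaka (each a founding director); then Beaumont and Marchetti (both not a founding director).
Dimitriou, Kapoor, Fontaine, Sorensen and Tanaka are each a committee chair, so the next rule applies.
Dimitriou, Kapoor, Fontaine, Sorensen and Tanaka all have equity stake 13 percent, so the next rule applies.
Among Dimitriou, Kapoor, Fontaine, Sorensen and Tanaka, by continuous board tenure (higher first): Dimitriou (18 years) before Kapoor (17 years) before Fontaine (15 years) before Sorensen (11 years) before Tanaka (1 year).
Beaumont and Marchetti are each not a committee chair, so the next rule applies.
Beaumont and Marchetti both have equity stake 10 percent, so the next rule applies.
Among Beaumont and Marchetti, by continuous board tenure (higher first): Beaumont (4 years) before Marchetti (1 year).
Full order: Dimitriou, Kapoor, Fontaine, Sorensen, Tanaka, Beaumont, Marchetti.

Dimitriou, Kapoor, Fontaine, Sorensen, Tanaka, Beaumont, Marchetti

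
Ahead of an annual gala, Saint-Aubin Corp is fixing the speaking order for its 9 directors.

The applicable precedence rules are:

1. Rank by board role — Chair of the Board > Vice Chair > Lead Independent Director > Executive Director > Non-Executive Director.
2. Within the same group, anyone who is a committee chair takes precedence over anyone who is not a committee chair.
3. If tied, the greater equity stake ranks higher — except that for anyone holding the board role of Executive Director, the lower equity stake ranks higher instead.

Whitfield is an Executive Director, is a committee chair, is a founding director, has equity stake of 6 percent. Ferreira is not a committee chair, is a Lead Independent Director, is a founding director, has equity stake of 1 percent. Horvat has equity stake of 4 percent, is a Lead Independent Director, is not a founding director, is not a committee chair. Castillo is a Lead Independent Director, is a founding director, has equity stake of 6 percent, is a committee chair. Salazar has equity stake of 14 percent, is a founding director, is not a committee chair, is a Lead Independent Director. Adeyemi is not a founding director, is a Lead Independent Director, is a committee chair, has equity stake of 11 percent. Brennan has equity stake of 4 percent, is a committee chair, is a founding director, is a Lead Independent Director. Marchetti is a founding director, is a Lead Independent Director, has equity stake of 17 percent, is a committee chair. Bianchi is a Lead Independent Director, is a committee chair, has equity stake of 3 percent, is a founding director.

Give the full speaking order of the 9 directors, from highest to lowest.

By board role: Marchetti, Adeyemi, Castillo, Brennan, Bianchi, Salazar, Horvat and Ferreira (Lead Independent Director); then Whitfield (Executive Director).
Among Marchetti, Adeyemi, Castillo, Brennan, Bianchi, Salazar, Horvat and Ferreira, a committee chair before not a committee chair: Marchetti, Adeyemi, Castillo, Brennan and Bianchi (a committee chair) before Salazar, Horvat and Ferreira (not a committee chair).
Among Marchetti, Adeyemi, Castillo, Brennan and Bianchi, by equity stake (higher first): Marchetti (17 percent) before Adeyemi (11 percent) before Castillo (6 percent) before Brennan (4 percent) before Bianchi (3 percent).
Among Salazar, Horvat and Ferreira, by equity stake (higher first): Salazar (14 percent) before Horvat (4 percent) before Ferreira (1 percent).
Full order: Marchetti, Adeyemi, Castillo, Brennan, Bianchi, Salazar, Horvat, Ferreira, Whitfield.

Marchetti, Adeyemi, Castillo, Brennan, Bianchi, Salazar, Horvat, Ferreira, Whitfield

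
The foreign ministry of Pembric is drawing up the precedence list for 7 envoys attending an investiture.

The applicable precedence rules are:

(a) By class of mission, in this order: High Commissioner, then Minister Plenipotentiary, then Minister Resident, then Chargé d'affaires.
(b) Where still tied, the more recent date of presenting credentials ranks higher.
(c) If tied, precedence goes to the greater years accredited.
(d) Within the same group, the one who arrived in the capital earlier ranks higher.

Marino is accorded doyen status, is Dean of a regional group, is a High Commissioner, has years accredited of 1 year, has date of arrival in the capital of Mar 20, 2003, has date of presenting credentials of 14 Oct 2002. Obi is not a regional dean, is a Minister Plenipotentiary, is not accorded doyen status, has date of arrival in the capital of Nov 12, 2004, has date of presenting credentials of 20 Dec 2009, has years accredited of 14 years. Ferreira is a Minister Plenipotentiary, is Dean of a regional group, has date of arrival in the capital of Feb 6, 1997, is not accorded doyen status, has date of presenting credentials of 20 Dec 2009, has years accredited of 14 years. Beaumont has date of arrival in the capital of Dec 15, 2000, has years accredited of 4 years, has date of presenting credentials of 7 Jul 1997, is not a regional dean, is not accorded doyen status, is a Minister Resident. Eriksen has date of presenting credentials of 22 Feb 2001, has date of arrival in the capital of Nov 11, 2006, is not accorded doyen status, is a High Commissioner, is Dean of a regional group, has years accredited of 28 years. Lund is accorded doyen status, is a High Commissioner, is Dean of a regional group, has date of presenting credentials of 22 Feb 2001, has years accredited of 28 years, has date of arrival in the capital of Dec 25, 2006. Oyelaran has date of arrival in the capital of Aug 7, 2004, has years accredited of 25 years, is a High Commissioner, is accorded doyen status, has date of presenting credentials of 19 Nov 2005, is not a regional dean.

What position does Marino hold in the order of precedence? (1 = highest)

2

By class of mission: Oyelaran, Marino, Eriksen and Lund (High Commissioner); then Ferreira and Obi (Minister Plenipotentiary); then Beaumont (Minister Resident).
Among Oyelaran, Marino, Eriksen and Lund, by date of presenting credentials (later first): Oyelaran (19 Nov 2005) before Marino (14 Oct 2002) before Eriksen and Lund (22 Feb 2001).
Eriksen and Lund both have years accredited 28 years, so the next rule applies.
Among Eriksen and Lund, by date of arrival in the capital (earlier first): Eriksen (Nov 11, 2006) before Lund (Dec 25, 2006).
Ferreira and Obi both have date of presenting credentials 20 Dec 2009, so the next rule applies.
Ferreira and Obi both have years accredited 14 years, so the next rule applies.
Among Ferreira and Obi, by date of arrival in the capital (earlier first): Ferreira (Feb 6, 1997) before Obi (Nov 12, 2004).
Order: Oyelaran, Marino, Eriksen, Lund, Ferreira, Obi, Beaumont. So position 2.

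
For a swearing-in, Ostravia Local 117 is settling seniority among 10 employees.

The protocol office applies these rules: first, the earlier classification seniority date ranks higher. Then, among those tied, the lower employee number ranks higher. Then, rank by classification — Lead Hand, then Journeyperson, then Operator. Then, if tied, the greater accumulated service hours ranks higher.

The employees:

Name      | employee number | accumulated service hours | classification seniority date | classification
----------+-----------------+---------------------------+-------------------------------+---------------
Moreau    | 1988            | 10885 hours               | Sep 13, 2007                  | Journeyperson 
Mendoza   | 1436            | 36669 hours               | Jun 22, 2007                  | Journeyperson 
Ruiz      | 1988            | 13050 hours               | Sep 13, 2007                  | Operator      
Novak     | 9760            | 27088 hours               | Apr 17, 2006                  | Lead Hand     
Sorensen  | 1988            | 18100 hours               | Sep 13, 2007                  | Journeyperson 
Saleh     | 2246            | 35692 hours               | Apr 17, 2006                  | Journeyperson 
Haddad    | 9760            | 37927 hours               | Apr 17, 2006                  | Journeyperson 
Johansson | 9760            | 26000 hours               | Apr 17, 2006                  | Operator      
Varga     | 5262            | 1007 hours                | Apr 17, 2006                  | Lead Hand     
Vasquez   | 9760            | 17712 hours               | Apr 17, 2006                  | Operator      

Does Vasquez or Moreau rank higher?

By classification seniority date (earlier first): Saleh, Varga, Novak, Haddad, Johansson and Vasquez (each Apr 17, 2006); then Mendoza (Jun 22, 2007); then Sorensen, Moreau and Ruiz (each Sep 13, 2007).
Among Saleh, Varga, Novak, Haddad, Johansson and Vasquez, by employee number (lower first): Saleh (2246) before Varga (5262) before Novak, Haddad, Johansson and Vasquez (9760).
Among Novak, Haddad, Johansson and Vasquez, by classification: Novak (Lead Hand) before Haddad (Journeyperson) before Johansson and Vasquez (Operator).
Among Johansson and Vasquez, by accumulated service hours (higher first): Johansson (26000 hours) before Vasquez (17712 hours).
Sorensen, Moreau and Ruiz all have employee number 1988, so the next rule applies.
Among Sorensen, Moreau and Ruiz, by classification: Sorensen and Moreau (Journeyperson) before Ruiz (Operator).
Among Sorensen and Moreau, by accumulated service hours (higher first): Sorensen (18100 hours) before Moreau (10885 hours).
So Vasquez takes precedence.

Vasquez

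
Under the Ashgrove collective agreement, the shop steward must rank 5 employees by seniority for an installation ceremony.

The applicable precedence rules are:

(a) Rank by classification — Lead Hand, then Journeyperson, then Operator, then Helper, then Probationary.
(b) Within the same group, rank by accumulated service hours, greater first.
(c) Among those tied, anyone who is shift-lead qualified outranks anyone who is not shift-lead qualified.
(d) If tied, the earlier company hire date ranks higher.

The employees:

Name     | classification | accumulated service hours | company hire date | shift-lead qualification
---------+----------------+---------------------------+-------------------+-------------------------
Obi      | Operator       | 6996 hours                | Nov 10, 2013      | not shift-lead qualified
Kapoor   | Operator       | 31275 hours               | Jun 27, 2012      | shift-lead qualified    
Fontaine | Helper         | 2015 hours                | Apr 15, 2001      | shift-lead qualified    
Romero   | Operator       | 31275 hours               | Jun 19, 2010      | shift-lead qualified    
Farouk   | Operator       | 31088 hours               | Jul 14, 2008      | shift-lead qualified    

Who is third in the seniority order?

Farouk

By classification: Romero, Kapoor, Farouk and Obi (Operator); then Fontaine (Helper).
Among Romero, Kapoor, Farouk and Obi, by accumulated service hours (higher first): Romero and Kapoor (31275 hours) before Farouk (31088 hours) before Obi (6996 hours).
Romero and Kapoor are each shift-lead qualified, so the next rule applies.
Among Romero and Kapoor, by company hire date (earlier first): Romero (Jun 19, 2010) before Kapoor (Jun 27, 2012).
Order: Romero, Kapoor, Farouk, Obi, Fontaine.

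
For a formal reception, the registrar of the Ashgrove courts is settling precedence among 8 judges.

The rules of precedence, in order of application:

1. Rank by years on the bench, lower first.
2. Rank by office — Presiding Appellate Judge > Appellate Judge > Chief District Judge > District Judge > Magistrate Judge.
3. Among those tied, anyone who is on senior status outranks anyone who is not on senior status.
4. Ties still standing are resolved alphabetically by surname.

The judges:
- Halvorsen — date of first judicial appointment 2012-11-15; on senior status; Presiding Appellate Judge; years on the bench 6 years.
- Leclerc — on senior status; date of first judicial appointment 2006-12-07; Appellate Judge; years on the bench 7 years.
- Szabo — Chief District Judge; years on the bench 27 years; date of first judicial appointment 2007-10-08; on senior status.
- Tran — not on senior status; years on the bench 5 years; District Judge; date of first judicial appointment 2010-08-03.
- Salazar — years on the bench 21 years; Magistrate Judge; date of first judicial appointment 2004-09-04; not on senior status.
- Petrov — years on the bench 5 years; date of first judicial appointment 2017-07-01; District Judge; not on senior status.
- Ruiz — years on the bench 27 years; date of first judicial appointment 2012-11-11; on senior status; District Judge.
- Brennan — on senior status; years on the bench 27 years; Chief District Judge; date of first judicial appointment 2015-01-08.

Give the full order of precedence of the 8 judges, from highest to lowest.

Petrov, Tran, Halvorsen, Leclerc, Salazar, Brennan, Szabo, Ruiz

By years on the bench (lower first): Petrov and Tran (both 5 years); then Halvorsen (6 years); then Leclerc (7 years); then Salazar (21 years); then Brennan, Szabo and Ruiz (each 27 years).
Petrov and Tran are each District Judge, so the next rule applies.
Petrov and Tran are each not on senior status, so the next rule applies.
Among Petrov and Tran, alphabetically by surname: Petrov before Tran.
Among Brennan, Szabo and Ruiz, by office: Brennan and Szabo (Chief District Judge) before Ruiz (District Judge).
Brennan and Szabo are each on senior status, so the next rule applies.
Among Brennan and Szabo, alphabetically by surname: Brennan before Szabo.
Full order: Petrov, Tran, Halvorsen, Leclerc, Salazar, Brennan, Szabo, Ruiz.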